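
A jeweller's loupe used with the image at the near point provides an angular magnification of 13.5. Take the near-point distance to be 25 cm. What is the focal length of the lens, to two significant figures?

For the image at the near point, M = 1 + D/f.
f = D/(M - 1) = 25/(13.5 - 1) = 2.000 cm.

2.0 cm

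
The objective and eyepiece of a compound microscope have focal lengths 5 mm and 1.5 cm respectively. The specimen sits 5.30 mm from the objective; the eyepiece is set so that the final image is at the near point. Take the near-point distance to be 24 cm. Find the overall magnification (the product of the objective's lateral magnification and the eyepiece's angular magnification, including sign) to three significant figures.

Convert to cm: f_obj = 5 mm = 0.5 cm; d_o = 5.30 mm = 0.53 cm.
Objective: 1/d_i = 1/f_obj - 1/d_o = 1/0.5 - 1/0.53 = 0.11321 cm^-1, so d_i = 8.833 cm.
m_obj = -d_i/d_o = -8.833/0.53 = -16.667.
Eyepiece angular magnification (image at near point): M_eye = 1 + D/f_e = 1 + 24/1.5 = 17.000.
Overall M = m_obj x M_eye = (-16.667)(17.000) = -283.33.

-283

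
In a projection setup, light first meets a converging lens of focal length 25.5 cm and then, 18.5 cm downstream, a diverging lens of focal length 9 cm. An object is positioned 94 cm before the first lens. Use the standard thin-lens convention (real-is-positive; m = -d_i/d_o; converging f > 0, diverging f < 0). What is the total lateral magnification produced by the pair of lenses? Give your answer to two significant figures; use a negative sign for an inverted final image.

0.45

First lens: d_i1 = 1/(1/25.5 - 1/94) = 34.993 cm.
m_1 = -(34.993)/94 = -0.3723.
This image would form 34.993 cm past lens 1, i.e. 16.493 cm beyond lens 2, so it is a virtual object for lens 2: d_o2 = 18.5 - 34.993 = -16.493 cm.
Second lens: d_i2 = 1/(1/(-9) - 1/(-16.493)) = -19.811 cm.
m_2 = -(-19.811)/(-16.493) = -1.2012.
The system's lateral magnification is m_1 m_2 = (-0.3723)(-1.2012) = 0.4472.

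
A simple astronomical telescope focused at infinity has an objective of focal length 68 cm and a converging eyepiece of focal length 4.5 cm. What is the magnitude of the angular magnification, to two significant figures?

15

|M| = f_obj/|f_eye| = 68/4.5 = 15.111.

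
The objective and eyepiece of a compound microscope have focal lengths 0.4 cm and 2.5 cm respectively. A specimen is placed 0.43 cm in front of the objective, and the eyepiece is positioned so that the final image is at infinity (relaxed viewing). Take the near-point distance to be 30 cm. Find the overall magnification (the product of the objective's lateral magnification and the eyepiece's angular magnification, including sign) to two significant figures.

-160

Objective: 1/d_i = 1/f_obj - 1/d_o = 1/0.4 - 1/0.43 = 0.17442 cm^-1, so d_i = 5.733 cm.
m_obj = -d_i/d_o = -5.733/0.43 = -13.333.
Eyepiece angular magnification (image at infinity): M_eye = D/f_e = 30/2.5 = 12.000.
Overall M = m_obj x M_eye = (-13.333)(12.000) = -160.00.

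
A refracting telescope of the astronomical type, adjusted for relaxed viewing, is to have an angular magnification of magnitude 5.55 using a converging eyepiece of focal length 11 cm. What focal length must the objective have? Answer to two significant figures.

|M| = f_obj/|f_eye|, so f_obj = |M| x |f_eye| = 5.55 x 11 = 61.050 cm.

61 cm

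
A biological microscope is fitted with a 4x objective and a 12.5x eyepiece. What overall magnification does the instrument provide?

The overall magnification of a compound microscope is the product of the objective and eyepiece magnifications:
M = M_obj x M_eye = 4 x 12.5 = 50.

50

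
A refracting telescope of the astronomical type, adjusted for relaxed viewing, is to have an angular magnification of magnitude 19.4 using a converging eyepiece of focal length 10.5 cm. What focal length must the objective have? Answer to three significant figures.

|M| = f_obj/|f_eye|, so f_obj = |M| x |f_eye| = 19.4 x 10.5 = 203.700 cm.

204 cm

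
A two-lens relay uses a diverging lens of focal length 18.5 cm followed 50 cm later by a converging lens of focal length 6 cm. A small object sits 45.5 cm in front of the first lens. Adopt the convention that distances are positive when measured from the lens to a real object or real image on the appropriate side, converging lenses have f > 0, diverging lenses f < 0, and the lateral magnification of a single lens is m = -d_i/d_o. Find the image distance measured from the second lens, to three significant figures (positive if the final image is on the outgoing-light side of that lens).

6.63 cm

Applying the thin-lens equation to the first lens, 1/(-18.5) = 1/45.5 + 1/d_i1, which gives d_i1 = -13.152 cm.
The intermediate image is virtual, 13.152 cm to the left of lens 1, so d_o2 = L - d_i1 = 50 - (-13.152) = 63.152 cm.
Applying the thin-lens equation again with f_2 = 6 cm and d_o2 = 63.152 cm gives d_i2 = 6.630 cm.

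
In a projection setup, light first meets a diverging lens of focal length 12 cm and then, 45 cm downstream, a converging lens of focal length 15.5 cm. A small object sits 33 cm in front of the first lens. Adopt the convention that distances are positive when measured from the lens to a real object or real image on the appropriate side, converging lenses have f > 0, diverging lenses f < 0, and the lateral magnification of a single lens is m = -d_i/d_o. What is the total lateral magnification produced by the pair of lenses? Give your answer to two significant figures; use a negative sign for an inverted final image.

-0.11

Lens 1: 1/d_i1 = 1/f_1 - 1/d_o1 = 1/(-12) - 1/33 = -0.11364 cm^-1, so d_i1 = -8.800 cm.
m_1 = -(-8.800)/33 = 0.2667.
The intermediate image is virtual, 8.800 cm to the left of lens 1, so d_o2 = L - d_i1 = 45 - (-8.800) = 53.800 cm.
Lens 2: 1/d_i2 = 1/f_2 - 1/d_o2 = 1/15.5 - 1/(53.800) = 0.04593 cm^-1, so d_i2 = 21.773 cm.
m_2 = -(21.773)/(53.800) = -0.4047.
Total m = m_1 x m_2 = (0.2667)(-0.4047) = -0.1079.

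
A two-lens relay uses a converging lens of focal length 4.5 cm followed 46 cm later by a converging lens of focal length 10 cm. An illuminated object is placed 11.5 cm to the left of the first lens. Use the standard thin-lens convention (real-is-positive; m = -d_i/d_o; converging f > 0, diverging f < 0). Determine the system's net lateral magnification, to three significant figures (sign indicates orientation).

Lens 1: 1/d_i1 = 1/f_1 - 1/d_o1 = 1/4.5 - 1/11.5 = 0.13527 cm^-1, so d_i1 = 7.393 cm.
m_1 = -(7.393)/11.5 = -0.6429.
That image sits 38.607 cm in front of the second lens, so d_o2 = 38.607 cm.
Lens 2: 1/d_i2 = 1/f_2 - 1/d_o2 = 1/10 - 1/(38.607) = 0.07410 cm^-1, so d_i2 = 13.496 cm.
m_2 = -(13.496)/(38.607) = -0.3496.
Total m = m_1 x m_2 = (-0.6429)(-0.3496) = 0.2247.

0.225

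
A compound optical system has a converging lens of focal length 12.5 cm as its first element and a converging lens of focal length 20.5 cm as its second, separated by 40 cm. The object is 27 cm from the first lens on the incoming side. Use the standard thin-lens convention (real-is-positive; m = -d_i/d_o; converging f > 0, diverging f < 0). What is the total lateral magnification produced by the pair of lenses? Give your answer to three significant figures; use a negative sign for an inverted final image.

First lens: d_i1 = 1/(1/12.5 - 1/27) = 23.276 cm.
m_1 = -(23.276)/27 = -0.8621.
Object distance for lens 2: d_o2 = 40 - 23.276 = 16.724 cm.
Second lens: d_i2 = 1/(1/20.5 - 1/(16.724)) = -90.799 cm.
m_2 = -(-90.799)/(16.724) = 5.4292.
The system's lateral magnification is m_1 m_2 = (-0.8621)(5.4292) = -4.6804.

-4.68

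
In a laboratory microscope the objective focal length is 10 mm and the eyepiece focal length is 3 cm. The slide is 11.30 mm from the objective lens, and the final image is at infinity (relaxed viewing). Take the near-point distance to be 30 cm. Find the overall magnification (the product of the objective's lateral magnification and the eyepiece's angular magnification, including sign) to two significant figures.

Convert to cm: f_obj = 10 mm = 1 cm; d_o = 11.30 mm = 1.13 cm.
Objective: 1/d_i = 1/f_obj - 1/d_o = 1/1 - 1/1.13 = 0.11504 cm^-1, so d_i = 8.692 cm.
m_obj = -d_i/d_o = -8.692/1.13 = -7.692.
Eyepiece angular magnification (image at infinity): M_eye = D/f_e = 30/3 = 10.000.
Overall M = m_obj x M_eye = (-7.692)(10.000) = -76.92.

-77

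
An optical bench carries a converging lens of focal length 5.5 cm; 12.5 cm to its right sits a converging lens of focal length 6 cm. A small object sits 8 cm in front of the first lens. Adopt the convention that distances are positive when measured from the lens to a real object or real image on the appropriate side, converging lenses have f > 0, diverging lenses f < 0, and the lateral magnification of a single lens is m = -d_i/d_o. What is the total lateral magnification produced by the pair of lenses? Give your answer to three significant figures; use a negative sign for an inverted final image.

Applying the thin-lens equation to the first lens, 1/5.5 = 1/8 + 1/d_i1, which gives d_i1 = 17.600 cm.
Its lateral magnification is m_1 = -d_i1/d_o1 = -(17.600)/8 = -2.2000.
Since 17.600 cm > 12.5 cm, the first image lies past the second lens and serves as a virtual object: d_o2 = L - d_i1 = -5.100 cm.
Applying the thin-lens equation again with f_2 = 6 cm and d_o2 = -5.100 cm gives d_i2 = 2.757 cm.
m_2 = -(2.757)/(-5.100) = 0.5405.
The system's lateral magnification is m_1 m_2 = (-2.2000)(0.5405) = -1.1892.

-1.19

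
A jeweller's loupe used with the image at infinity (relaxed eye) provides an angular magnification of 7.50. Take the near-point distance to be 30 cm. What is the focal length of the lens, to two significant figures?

For the image at infinity, M = D/f.
f = D/M = 30/7.5 = 4.000 cm.

4.0 cm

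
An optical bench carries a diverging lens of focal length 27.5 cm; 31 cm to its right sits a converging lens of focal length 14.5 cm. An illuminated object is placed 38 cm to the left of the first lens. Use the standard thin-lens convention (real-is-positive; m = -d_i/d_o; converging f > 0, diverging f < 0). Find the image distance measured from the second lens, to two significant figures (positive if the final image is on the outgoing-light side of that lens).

21 cm

First lens: d_i1 = 1/(1/(-27.5) - 1/38) = -15.954 cm.
With d_i1 < 0 the first image is virtual and lies on the object side; the object distance for lens 2 is d_o2 = 31 - (-15.954) = 46.954 cm.
Second lens: d_i2 = 1/(1/14.5 - 1/(46.954)) = 20.978 cm.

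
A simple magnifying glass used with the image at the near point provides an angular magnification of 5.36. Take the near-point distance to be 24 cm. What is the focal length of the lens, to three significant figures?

For the image at the near point, M = 1 + D/f.
f = D/(M - 1) = 24/(5.36 - 1) = 5.505 cm.

5.50 cm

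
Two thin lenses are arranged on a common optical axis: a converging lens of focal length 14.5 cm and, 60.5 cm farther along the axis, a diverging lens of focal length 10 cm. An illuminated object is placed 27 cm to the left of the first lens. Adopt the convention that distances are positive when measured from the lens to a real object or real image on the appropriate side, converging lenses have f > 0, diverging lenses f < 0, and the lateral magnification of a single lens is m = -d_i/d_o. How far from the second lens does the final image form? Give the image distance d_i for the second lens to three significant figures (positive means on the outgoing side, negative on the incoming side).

-7.45 cm

First lens: d_i1 = 1/(1/14.5 - 1/27) = 31.320 cm.
The intermediate image is 31.320 cm to the right of lens 1, so d_o2 = L - d_i1 = 60.5 - 31.320 = 29.180 cm.
Second lens: d_i2 = 1/(1/(-10) - 1/(29.180)) = -7.448 cm.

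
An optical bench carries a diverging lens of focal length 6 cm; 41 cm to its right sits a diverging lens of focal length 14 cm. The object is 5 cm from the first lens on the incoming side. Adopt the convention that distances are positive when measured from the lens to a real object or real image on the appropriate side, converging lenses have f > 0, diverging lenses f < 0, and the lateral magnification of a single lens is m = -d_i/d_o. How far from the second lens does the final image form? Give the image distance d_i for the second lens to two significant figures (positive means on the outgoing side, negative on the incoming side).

-11 cm

Applying the thin-lens equation to the first lens, 1/(-6) = 1/5 + 1/d_i1, which gives d_i1 = -2.727 cm.
With d_i1 < 0 the first image is virtual and lies on the object side; the object distance for lens 2 is d_o2 = 41 - (-2.727) = 43.727 cm.
Applying the thin-lens equation again with f_2 = -14 cm and d_o2 = 43.727 cm gives d_i2 = -10.605 cm.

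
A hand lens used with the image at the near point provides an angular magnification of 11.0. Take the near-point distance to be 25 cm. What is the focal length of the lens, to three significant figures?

For the image at the near point, M = 1 + D/f.
f = D/(M - 1) = 25/(11.0 - 1) = 2.500 cm.

2.50 cm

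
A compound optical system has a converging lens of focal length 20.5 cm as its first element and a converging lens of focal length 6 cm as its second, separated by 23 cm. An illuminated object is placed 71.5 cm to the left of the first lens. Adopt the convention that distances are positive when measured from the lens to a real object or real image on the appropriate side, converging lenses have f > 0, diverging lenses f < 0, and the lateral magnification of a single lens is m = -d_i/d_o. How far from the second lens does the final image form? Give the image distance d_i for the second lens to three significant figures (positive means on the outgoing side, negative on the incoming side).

Applying the thin-lens equation to the first lens, 1/20.5 = 1/71.5 + 1/d_i1, which gives d_i1 = 28.740 cm.
Since 28.740 cm > 23 cm, the first image lies past the second lens and serves as a virtual object: d_o2 = L - d_i1 = -5.740 cm.
Applying the thin-lens equation again with f_2 = 6 cm and d_o2 = -5.740 cm gives d_i2 = 2.934 cm.

2.93 cm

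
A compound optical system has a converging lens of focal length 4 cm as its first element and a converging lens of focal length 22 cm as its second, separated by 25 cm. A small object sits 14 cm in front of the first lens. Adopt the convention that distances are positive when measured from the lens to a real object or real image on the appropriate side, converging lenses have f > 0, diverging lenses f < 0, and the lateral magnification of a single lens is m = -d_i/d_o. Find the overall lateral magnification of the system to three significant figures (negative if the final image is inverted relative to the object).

-3.38

Applying the thin-lens equation to the first lens, 1/4 = 1/14 + 1/d_i1, which gives d_i1 = 5.600 cm.
Its lateral magnification is m_1 = -d_i1/d_o1 = -(5.600)/14 = -0.4000.
Object distance for lens 2: d_o2 = 25 - 5.600 = 19.400 cm.
Applying the thin-lens equation again with f_2 = 22 cm and d_o2 = 19.400 cm gives d_i2 = -164.154 cm.
m_2 = -(-164.154)/(19.400) = 8.4615.
The system's lateral magnification is m_1 m_2 = (-0.4000)(8.4615) = -3.3846.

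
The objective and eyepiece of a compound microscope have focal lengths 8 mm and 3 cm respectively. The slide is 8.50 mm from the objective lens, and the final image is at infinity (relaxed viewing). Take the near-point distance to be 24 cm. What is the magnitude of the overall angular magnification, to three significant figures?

Convert to cm: f_obj = 8 mm = 0.8 cm; d_o = 8.50 mm = 0.85 cm.
Objective: 1/d_i = 1/f_obj - 1/d_o = 1/0.8 - 1/0.85 = 0.07353 cm^-1, so d_i = 13.600 cm.
m_obj = -d_i/d_o = -13.600/0.85 = -16.000.
Eyepiece angular magnification (image at infinity): M_eye = D/f_e = 24/3 = 8.000.
Overall M = m_obj x M_eye = (-16.000)(8.000) = -128.00.
|M| = 128.00.

128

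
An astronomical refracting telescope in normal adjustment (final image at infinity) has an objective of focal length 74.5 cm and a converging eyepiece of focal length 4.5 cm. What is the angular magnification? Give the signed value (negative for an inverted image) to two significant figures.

M = -f_obj/f_eye = -74.5/(4.5) = -16.556.

-17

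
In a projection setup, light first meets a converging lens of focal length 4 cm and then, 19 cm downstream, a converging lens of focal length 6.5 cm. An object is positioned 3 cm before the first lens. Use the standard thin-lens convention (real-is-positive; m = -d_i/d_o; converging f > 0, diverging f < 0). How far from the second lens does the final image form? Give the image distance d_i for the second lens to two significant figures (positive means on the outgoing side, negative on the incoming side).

8.2 cm

First lens: d_i1 = 1/(1/4 - 1/3) = -12.000 cm.
With d_i1 < 0 the first image is virtual and lies on the object side; the object distance for lens 2 is d_o2 = 19 - (-12.000) = 31.000 cm.
Second lens: d_i2 = 1/(1/6.5 - 1/(31.000)) = 8.224 cm.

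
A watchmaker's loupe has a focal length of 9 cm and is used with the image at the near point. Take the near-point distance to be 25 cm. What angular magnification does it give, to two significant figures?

M = 1 + D/f = 1 + 25/9 = 3.778.

3.8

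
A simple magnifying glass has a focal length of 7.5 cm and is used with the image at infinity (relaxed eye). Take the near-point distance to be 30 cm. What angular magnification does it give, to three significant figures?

4.00

M = D/f = 30/7.5 = 4.000.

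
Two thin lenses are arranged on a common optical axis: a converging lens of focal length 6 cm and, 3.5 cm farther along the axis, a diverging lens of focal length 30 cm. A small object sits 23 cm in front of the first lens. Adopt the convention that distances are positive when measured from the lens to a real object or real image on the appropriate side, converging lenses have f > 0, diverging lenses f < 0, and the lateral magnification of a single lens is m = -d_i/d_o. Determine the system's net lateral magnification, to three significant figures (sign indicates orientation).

-0.417

Lens 1: 1/d_i1 = 1/f_1 - 1/d_o1 = 1/6 - 1/23 = 0.12319 cm^-1, so d_i1 = 8.118 cm.
m_1 = -(8.118)/23 = -0.3529.
This image would form 8.118 cm past lens 1, i.e. 4.618 cm beyond lens 2, so it is a virtual object for lens 2: d_o2 = 3.5 - 8.118 = -4.618 cm.
Lens 2: 1/d_i2 = 1/f_2 - 1/d_o2 = 1/(-30) - 1/(-4.618) = 0.18323 cm^-1, so d_i2 = 5.458 cm.
m_2 = -(5.458)/(-4.618) = 1.1819.
Total m = m_1 x m_2 = (-0.3529)(1.1819) = -0.4171.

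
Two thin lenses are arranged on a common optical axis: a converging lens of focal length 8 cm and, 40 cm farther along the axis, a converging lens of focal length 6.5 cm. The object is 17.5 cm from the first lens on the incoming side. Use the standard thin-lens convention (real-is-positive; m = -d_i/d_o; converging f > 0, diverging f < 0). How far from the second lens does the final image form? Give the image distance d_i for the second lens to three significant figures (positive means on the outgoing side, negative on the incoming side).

8.75 cm

First lens: d_i1 = 1/(1/8 - 1/17.5) = 14.737 cm.
That image sits 25.263 cm in front of the second lens, so d_o2 = 25.263 cm.
Second lens: d_i2 = 1/(1/6.5 - 1/(25.263)) = 8.752 cm.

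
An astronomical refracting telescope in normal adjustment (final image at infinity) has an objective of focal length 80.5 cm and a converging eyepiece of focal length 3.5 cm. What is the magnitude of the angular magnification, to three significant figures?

|M| = f_obj/|f_eye| = 80.5/3.5 = 23.000.

23.0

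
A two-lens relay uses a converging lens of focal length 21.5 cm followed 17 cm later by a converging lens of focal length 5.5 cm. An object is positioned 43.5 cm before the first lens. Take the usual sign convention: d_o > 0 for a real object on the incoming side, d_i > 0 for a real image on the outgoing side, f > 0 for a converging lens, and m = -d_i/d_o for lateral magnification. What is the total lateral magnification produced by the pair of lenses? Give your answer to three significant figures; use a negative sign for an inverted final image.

First lens: d_i1 = 1/(1/21.5 - 1/43.5) = 42.511 cm.
m_1 = -(42.511)/43.5 = -0.9773.
Since 42.511 cm > 17 cm, the first image lies past the second lens and serves as a virtual object: d_o2 = L - d_i1 = -25.511 cm.
Second lens: d_i2 = 1/(1/5.5 - 1/(-25.511)) = 4.525 cm.
m_2 = -(4.525)/(-25.511) = 0.1774.
Total m = m_1 x m_2 = (-0.9773)(0.1774) = -0.1733.

-0.173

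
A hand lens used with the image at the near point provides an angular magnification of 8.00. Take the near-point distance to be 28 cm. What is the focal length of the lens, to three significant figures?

For the image at the near point, M = 1 + D/f.
f = D/(M - 1) = 28/(8.0 - 1) = 4.000 cm.

4.00 cm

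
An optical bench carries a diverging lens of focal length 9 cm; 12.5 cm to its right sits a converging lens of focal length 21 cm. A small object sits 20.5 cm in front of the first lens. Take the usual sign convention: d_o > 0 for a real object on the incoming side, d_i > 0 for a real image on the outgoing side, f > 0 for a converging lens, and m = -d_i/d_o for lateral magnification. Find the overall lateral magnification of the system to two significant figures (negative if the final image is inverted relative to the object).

2.9

Lens 1: 1/d_i1 = 1/f_1 - 1/d_o1 = 1/(-9) - 1/20.5 = -0.15989 cm^-1, so d_i1 = -6.254 cm.
m_1 = -(-6.254)/20.5 = 0.3051.
The intermediate image is virtual, 6.254 cm to the left of lens 1, so d_o2 = L - d_i1 = 12.5 - (-6.254) = 18.754 cm.
Lens 2: 1/d_i2 = 1/f_2 - 1/d_o2 = 1/21 - 1/(18.754) = -0.00570 cm^-1, so d_i2 = -175.370 cm.
m_2 = -(-175.370)/(18.754) = 9.3509.
The system's lateral magnification is m_1 m_2 = (0.3051)(9.3509) = 2.8528.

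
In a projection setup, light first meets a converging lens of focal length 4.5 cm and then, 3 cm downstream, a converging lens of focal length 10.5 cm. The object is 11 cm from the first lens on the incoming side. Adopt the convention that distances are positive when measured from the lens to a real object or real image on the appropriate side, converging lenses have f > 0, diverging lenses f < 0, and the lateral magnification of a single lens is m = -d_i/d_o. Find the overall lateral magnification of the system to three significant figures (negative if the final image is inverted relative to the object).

-0.481

Applying the thin-lens equation to the first lens, 1/4.5 = 1/11 + 1/d_i1, which gives d_i1 = 7.615 cm.
Its lateral magnification is m_1 = -d_i1/d_o1 = -(7.615)/11 = -0.6923.
This image would form 7.615 cm past lens 1, i.e. 4.615 cm beyond lens 2, so it is a virtual object for lens 2: d_o2 = 3 - 7.615 = -4.615 cm.
Applying the thin-lens equation again with f_2 = 10.5 cm and d_o2 = -4.615 cm gives d_i2 = 3.206 cm.
m_2 = -(3.206)/(-4.615) = 0.6947.
The system's lateral magnification is m_1 m_2 = (-0.6923)(0.6947) = -0.4809.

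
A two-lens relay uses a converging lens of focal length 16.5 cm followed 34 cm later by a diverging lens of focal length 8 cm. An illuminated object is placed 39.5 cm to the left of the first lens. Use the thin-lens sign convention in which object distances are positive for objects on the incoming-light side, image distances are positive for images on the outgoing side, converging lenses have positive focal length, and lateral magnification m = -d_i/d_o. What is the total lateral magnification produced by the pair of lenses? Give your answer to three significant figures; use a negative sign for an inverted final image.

-0.420

Lens 1: 1/d_i1 = 1/f_1 - 1/d_o1 = 1/16.5 - 1/39.5 = 0.03529 cm^-1, so d_i1 = 28.337 cm.
m_1 = -(28.337)/39.5 = -0.7174.
Object distance for lens 2: d_o2 = 34 - 28.337 = 5.663 cm.
Lens 2: 1/d_i2 = 1/f_2 - 1/d_o2 = 1/(-8) - 1/(5.663) = -0.30158 cm^-1, so d_i2 = -3.316 cm.
m_2 = -(-3.316)/(5.663) = 0.5855.
Overall magnification: m = m_1 m_2 = -0.4200.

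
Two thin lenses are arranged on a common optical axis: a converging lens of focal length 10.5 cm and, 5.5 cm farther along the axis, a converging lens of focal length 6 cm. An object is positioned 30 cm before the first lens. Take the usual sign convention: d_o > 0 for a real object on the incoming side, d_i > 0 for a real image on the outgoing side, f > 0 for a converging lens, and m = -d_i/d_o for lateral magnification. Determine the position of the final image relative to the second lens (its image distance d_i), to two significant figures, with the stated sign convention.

Applying the thin-lens equation to the first lens, 1/10.5 = 1/30 + 1/d_i1, which gives d_i1 = 16.154 cm.
Since 16.154 cm > 5.5 cm, the first image lies past the second lens and serves as a virtual object: d_o2 = L - d_i1 = -10.654 cm.
Applying the thin-lens equation again with f_2 = 6 cm and d_o2 = -10.654 cm gives d_i2 = 3.838 cm.

3.8 cm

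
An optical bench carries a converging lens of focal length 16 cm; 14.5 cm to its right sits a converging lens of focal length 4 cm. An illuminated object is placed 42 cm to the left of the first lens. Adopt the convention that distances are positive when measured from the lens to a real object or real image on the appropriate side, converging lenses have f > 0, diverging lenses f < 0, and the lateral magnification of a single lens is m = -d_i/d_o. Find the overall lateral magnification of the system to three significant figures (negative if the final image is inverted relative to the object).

Applying the thin-lens equation to the first lens, 1/16 = 1/42 + 1/d_i1, which gives d_i1 = 25.846 cm.
Its lateral magnification is m_1 = -d_i1/d_o1 = -(25.846)/42 = -0.6154.
Since 25.846 cm > 14.5 cm, the first image lies past the second lens and serves as a virtual object: d_o2 = L - d_i1 = -11.346 cm.
Applying the thin-lens equation again with f_2 = 4 cm and d_o2 = -11.346 cm gives d_i2 = 2.957 cm.
m_2 = -(2.957)/(-11.346) = 0.2607.
Overall magnification: m = m_1 m_2 = -0.1604.

-0.160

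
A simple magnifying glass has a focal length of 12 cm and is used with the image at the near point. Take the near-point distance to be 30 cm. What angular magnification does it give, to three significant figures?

3.50

M = 1 + D/f = 1 + 30/12 = 3.500.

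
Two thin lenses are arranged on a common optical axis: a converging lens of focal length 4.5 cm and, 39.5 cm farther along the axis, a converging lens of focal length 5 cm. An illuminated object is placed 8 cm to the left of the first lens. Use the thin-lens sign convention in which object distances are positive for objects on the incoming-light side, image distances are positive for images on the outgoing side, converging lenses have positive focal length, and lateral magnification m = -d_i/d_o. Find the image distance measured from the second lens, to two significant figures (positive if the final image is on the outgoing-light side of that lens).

Applying the thin-lens equation to the first lens, 1/4.5 = 1/8 + 1/d_i1, which gives d_i1 = 10.286 cm.
Object distance for lens 2: d_o2 = 39.5 - 10.286 = 29.214 cm.
Applying the thin-lens equation again with f_2 = 5 cm and d_o2 = 29.214 cm gives d_i2 = 6.032 cm.

6.0 cm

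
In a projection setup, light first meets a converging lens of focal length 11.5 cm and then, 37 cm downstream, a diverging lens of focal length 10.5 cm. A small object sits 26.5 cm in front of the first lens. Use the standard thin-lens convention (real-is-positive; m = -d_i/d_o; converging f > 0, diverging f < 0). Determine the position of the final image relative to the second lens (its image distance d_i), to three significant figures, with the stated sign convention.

-6.44 cm

First lens: d_i1 = 1/(1/11.5 - 1/26.5) = 20.317 cm.
That image sits 16.683 cm in front of the second lens, so d_o2 = 16.683 cm.
Second lens: d_i2 = 1/(1/(-10.5) - 1/(16.683)) = -6.444 cm.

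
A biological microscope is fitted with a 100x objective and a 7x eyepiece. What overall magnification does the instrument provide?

The overall magnification of a compound microscope is the product of the objective and eyepiece magnifications:
M = M_obj x M_eye = 100 x 7 = 700.

700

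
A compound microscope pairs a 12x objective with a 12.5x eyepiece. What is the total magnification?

The overall magnification of a compound microscope is the product of the objective and eyepiece magnifications:
M = M_obj x M_eye = 12 x 12.5 = 150.

150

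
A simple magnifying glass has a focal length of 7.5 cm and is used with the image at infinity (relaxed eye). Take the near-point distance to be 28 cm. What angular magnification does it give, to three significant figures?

M = D/f = 28/7.5 = 3.733.

3.73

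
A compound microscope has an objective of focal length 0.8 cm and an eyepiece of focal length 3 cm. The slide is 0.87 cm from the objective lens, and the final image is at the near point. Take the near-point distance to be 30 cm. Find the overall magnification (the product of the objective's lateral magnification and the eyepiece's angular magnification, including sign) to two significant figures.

-130

Objective: 1/d_i = 1/f_obj - 1/d_o = 1/0.8 - 1/0.87 = 0.10057 cm^-1, so d_i = 9.943 cm.
m_obj = -d_i/d_o = -9.943/0.87 = -11.429.
Eyepiece angular magnification (image at near point): M_eye = 1 + D/f_e = 1 + 30/3 = 11.000.
Overall M = m_obj x M_eye = (-11.429)(11.000) = -125.71.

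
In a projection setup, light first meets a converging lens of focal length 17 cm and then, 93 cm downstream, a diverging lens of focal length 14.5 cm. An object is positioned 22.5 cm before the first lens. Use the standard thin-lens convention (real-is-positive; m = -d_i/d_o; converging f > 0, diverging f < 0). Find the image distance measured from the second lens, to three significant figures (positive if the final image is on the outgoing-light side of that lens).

First lens: d_i1 = 1/(1/17 - 1/22.5) = 69.545 cm.
The intermediate image is 69.545 cm to the right of lens 1, so d_o2 = L - d_i1 = 93 - 69.545 = 23.455 cm.
Second lens: d_i2 = 1/(1/(-14.5) - 1/(23.455)) = -8.960 cm.

-8.96 cm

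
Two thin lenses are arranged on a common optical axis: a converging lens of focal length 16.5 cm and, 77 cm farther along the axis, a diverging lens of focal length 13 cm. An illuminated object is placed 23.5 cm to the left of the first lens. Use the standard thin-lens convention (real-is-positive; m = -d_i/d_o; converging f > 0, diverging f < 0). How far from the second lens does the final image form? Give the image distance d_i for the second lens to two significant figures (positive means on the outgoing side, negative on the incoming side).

-8.1 cm

First lens: d_i1 = 1/(1/16.5 - 1/23.5) = 55.393 cm.
The intermediate image is 55.393 cm to the right of lens 1, so d_o2 = L - d_i1 = 77 - 55.393 = 21.607 cm.
Second lens: d_i2 = 1/(1/(-13) - 1/(21.607)) = -8.117 cm.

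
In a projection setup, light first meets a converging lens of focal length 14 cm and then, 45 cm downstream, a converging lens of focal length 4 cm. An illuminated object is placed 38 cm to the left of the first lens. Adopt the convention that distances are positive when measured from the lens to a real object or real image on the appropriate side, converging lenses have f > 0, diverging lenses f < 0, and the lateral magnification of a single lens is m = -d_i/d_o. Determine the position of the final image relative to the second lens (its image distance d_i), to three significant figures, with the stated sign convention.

Applying the thin-lens equation to the first lens, 1/14 = 1/38 + 1/d_i1, which gives d_i1 = 22.167 cm.
Object distance for lens 2: d_o2 = 45 - 22.167 = 22.833 cm.
Applying the thin-lens equation again with f_2 = 4 cm and d_o2 = 22.833 cm gives d_i2 = 4.850 cm.

4.85 cm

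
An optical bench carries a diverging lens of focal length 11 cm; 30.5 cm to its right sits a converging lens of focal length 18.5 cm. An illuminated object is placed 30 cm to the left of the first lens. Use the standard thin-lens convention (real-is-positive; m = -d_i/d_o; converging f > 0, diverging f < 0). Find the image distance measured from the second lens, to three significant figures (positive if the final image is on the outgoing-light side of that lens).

First lens: d_i1 = 1/(1/(-11) - 1/30) = -8.049 cm.
With d_i1 < 0 the first image is virtual and lies on the object side; the object distance for lens 2 is d_o2 = 30.5 - (-8.049) = 38.549 cm.
Second lens: d_i2 = 1/(1/18.5 - 1/(38.549)) = 35.571 cm.

35.6 cm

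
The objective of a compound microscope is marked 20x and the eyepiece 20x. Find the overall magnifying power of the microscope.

The overall magnification of a compound microscope is the product of the objective and eyepiece magnifications:
M = M_obj x M_eye = 20 x 20 = 400.

400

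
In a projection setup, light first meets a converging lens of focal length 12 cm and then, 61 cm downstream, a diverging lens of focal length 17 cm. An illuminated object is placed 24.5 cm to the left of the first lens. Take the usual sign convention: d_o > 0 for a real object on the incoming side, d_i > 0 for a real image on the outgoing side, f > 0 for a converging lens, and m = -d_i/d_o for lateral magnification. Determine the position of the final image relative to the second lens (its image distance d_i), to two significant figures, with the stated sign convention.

-12 cm

First lens: d_i1 = 1/(1/12 - 1/24.5) = 23.520 cm.
That image sits 37.480 cm in front of the second lens, so d_o2 = 37.480 cm.
Second lens: d_i2 = 1/(1/(-17) - 1/(37.480)) = -11.695 cm.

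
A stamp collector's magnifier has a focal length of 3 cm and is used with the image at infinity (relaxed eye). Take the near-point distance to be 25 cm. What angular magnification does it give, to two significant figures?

8.3

M = D/f = 25/3 = 8.333.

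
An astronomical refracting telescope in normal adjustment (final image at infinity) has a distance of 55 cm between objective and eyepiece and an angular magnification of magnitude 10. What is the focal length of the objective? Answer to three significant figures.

In normal adjustment the tube length equals f_obj + f_eye and |M| = f_obj/f_eye.
So f_obj = 10 f_eye and 10 f_eye + f_eye = 55 cm, giving f_eye = 55/11 = 5.000 cm and f_obj = 50.000 cm.

50.0 cm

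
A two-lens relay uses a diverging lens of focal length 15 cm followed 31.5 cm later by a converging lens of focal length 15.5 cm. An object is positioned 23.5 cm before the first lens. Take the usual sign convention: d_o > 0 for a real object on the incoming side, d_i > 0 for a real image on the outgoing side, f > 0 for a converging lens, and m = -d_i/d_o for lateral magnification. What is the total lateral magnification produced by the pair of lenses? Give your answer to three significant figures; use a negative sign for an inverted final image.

-0.240

Lens 1: 1/d_i1 = 1/f_1 - 1/d_o1 = 1/(-15) - 1/23.5 = -0.10922 cm^-1, so d_i1 = -9.156 cm.
m_1 = -(-9.156)/23.5 = 0.3896.
The intermediate image is virtual, 9.156 cm to the left of lens 1, so d_o2 = L - d_i1 = 31.5 - (-9.156) = 40.656 cm.
Lens 2: 1/d_i2 = 1/f_2 - 1/d_o2 = 1/15.5 - 1/(40.656) = 0.03992 cm^-1, so d_i2 = 25.050 cm.
m_2 = -(25.050)/(40.656) = -0.6162.
Total m = m_1 x m_2 = (0.3896)(-0.6162) = -0.2401.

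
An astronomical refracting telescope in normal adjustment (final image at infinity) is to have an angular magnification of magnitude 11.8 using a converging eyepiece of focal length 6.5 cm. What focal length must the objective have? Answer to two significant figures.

|M| = f_obj/|f_eye|, so f_obj = |M| x |f_eye| = 11.8 x 6.5 = 76.700 cm.

77 cm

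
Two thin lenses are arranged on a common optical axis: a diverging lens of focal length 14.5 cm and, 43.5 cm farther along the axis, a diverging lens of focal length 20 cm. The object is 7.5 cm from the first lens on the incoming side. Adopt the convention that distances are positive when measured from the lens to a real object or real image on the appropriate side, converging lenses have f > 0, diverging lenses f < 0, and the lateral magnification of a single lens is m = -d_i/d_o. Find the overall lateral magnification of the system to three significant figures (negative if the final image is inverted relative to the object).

0.193

First lens: d_i1 = 1/(1/(-14.5) - 1/7.5) = -4.943 cm.
m_1 = -(-4.943)/7.5 = 0.6591.
The intermediate image is virtual, 4.943 cm to the left of lens 1, so d_o2 = L - d_i1 = 43.5 - (-4.943) = 48.443 cm.
Second lens: d_i2 = 1/(1/(-20) - 1/(48.443)) = -14.156 cm.
m_2 = -(-14.156)/(48.443) = 0.2922.
Overall magnification: m = m_1 m_2 = 0.1926.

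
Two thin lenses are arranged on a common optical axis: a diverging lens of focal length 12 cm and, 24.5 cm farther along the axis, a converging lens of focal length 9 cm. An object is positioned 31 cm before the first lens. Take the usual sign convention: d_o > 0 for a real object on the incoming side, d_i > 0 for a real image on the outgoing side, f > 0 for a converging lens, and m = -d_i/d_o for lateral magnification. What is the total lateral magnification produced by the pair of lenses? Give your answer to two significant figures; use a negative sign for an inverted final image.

-0.10

Applying the thin-lens equation to the first lens, 1/(-12) = 1/31 + 1/d_i1, which gives d_i1 = -8.651 cm.
Its lateral magnification is m_1 = -d_i1/d_o1 = -(-8.651)/31 = 0.2791.
The intermediate image is virtual, 8.651 cm to the left of lens 1, so d_o2 = L - d_i1 = 24.5 - (-8.651) = 33.151 cm.
Applying the thin-lens equation again with f_2 = 9 cm and d_o2 = 33.151 cm gives d_i2 = 12.354 cm.
m_2 = -(12.354)/(33.151) = -0.3727.
Overall magnification: m = m_1 m_2 = -0.1040.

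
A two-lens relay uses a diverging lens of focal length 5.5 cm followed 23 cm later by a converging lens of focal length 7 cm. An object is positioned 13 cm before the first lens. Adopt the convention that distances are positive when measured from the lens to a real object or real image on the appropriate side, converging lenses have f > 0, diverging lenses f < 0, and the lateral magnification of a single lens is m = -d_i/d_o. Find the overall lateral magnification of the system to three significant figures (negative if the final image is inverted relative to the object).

-0.105

First lens: d_i1 = 1/(1/(-5.5) - 1/13) = -3.865 cm.
m_1 = -(-3.865)/13 = 0.2973.
The intermediate image is virtual, 3.865 cm to the left of lens 1, so d_o2 = L - d_i1 = 23 - (-3.865) = 26.865 cm.
Second lens: d_i2 = 1/(1/7 - 1/(26.865)) = 9.467 cm.
m_2 = -(9.467)/(26.865) = -0.3524.
The system's lateral magnification is m_1 m_2 = (0.2973)(-0.3524) = -0.1048.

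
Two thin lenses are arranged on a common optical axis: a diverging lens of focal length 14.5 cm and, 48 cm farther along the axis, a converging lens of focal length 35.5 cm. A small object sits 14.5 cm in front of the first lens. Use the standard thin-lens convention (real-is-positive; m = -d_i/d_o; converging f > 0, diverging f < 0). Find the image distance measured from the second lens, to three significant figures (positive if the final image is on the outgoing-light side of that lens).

99.3 cm

First lens: d_i1 = 1/(1/(-14.5) - 1/14.5) = -7.250 cm.
With d_i1 < 0 the first image is virtual and lies on the object side; the object distance for lens 2 is d_o2 = 48 - (-7.250) = 55.250 cm.
Second lens: d_i2 = 1/(1/35.5 - 1/(55.250)) = 99.310 cm.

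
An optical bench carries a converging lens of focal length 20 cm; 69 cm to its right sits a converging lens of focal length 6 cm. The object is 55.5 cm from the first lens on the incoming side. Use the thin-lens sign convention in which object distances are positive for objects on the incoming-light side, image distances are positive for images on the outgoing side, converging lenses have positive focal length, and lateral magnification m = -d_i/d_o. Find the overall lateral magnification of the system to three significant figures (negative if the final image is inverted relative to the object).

0.107

Applying the thin-lens equation to the first lens, 1/20 = 1/55.5 + 1/d_i1, which gives d_i1 = 31.268 cm.
Its lateral magnification is m_1 = -d_i1/d_o1 = -(31.268)/55.5 = -0.5634.
Object distance for lens 2: d_o2 = 69 - 31.268 = 37.732 cm.
Applying the thin-lens equation again with f_2 = 6 cm and d_o2 = 37.732 cm gives d_i2 = 7.134 cm.
m_2 = -(7.134)/(37.732) = -0.1891.
The system's lateral magnification is m_1 m_2 = (-0.5634)(-0.1891) = 0.1065.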